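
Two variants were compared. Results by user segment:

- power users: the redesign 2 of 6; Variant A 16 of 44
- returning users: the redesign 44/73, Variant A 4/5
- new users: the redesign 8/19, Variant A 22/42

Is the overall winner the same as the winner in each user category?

Power users: the redesign 2/6 = 33.3%, Variant A 16/44 = 36.4% → Variant A
Returning users: the redesign 44/73 = 60.3%, Variant A 4/5 = 80.0% → Variant A
New users: the redesign 8/19 = 42.1%, Variant A 22/42 = 52.4% → Variant A
Overall: the redesign 54/98 = 55.1%, Variant A 42/91 = 46.2% → the redesign
Variant A wins each user group but the redesign wins overall — the comparison reverses. Variant A's views skew toward power users, which has a lower base rate.

No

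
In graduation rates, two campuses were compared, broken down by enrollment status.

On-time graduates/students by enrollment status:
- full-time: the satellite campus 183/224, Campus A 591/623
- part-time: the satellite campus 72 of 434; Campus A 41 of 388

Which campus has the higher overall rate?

Full-time: the satellite campus 183/224 = 81.7%, Campus A 591/623 = 94.9% → Campus A
Part-time: the satellite campus 72/434 = 16.6%, Campus A 41/388 = 10.6% → the satellite campus
Overall: the satellite campus 255/658 = 38.8%, Campus A 632/1011 = 62.5% → Campus A
(Neither sweeps every enrollment group, but Campus A has the higher pooled rate.)

Campus A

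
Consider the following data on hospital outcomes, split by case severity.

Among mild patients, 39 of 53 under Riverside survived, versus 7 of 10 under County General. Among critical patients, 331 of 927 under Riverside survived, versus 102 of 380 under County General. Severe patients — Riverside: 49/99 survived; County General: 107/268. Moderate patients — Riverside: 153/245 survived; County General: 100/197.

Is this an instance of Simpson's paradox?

No

Mild: Riverside 39/53 = 73.6%, County General 7/10 = 70.0% → Riverside
Critical: Riverside 331/927 = 35.7%, County General 102/380 = 26.8% → Riverside
Severe: Riverside 49/99 = 49.5%, County General 107/268 = 39.9% → Riverside
Moderate: Riverside 153/245 = 62.4%, County General 100/197 = 50.8% → Riverside
Overall: Riverside 572/1324 = 43.2%, County General 316/855 = 37.0% → Riverside
Riverside wins overall and in every case group — no reversal.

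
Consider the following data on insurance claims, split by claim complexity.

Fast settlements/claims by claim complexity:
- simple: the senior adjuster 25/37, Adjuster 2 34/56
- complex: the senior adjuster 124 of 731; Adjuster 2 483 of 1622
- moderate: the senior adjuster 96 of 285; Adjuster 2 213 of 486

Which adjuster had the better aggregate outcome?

Adjuster 2

Simple: the senior adjuster 25/37 = 67.6%, Adjuster 2 34/56 = 60.7% → the senior adjuster
Complex: the senior adjuster 124/731 = 17.0%, Adjuster 2 483/1622 = 29.8% → Adjuster 2
Moderate: the senior adjuster 96/285 = 33.7%, Adjuster 2 213/486 = 43.8% → Adjuster 2
Overall: the senior adjuster 245/1053 = 23.3%, Adjuster 2 730/2164 = 33.7% → Adjuster 2
(Neither sweeps every claim group, but Adjuster 2 has the higher pooled rate.)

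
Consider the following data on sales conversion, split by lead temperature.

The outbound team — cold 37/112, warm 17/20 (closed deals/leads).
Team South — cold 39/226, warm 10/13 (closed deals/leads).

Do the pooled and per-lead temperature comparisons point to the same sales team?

Cold: the outbound team 37/112 = 33.0%, Team South 39/226 = 17.3% → the outbound team
Warm: the outbound team 17/20 = 85.0%, Team South 10/13 = 76.9% → the outbound team
Overall: the outbound team 54/132 = 40.9%, Team South 49/239 = 20.5% → the outbound team
The outbound team wins overall and in every lead group — no reversal.

Yes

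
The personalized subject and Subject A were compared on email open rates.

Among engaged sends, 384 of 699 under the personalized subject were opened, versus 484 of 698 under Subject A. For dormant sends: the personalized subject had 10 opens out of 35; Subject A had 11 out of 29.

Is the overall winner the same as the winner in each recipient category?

Engaged: the personalized subject 384/699 = 54.9%, Subject A 484/698 = 69.3% → Subject A
Dormant: the personalized subject 10/35 = 28.6%, Subject A 11/29 = 37.9% → Subject A
Overall: the personalized subject 394/734 = 53.7%, Subject A 495/727 = 68.1% → Subject A
Subject A wins overall and in every recipient group — no reversal.

Yes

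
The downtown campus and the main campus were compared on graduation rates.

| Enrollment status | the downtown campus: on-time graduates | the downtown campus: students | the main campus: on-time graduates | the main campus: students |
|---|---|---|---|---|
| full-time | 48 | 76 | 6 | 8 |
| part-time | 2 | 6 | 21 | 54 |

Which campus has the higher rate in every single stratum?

Full-time: the downtown campus 48/76 = 63.2%, the main campus 6/8 = 75.0% → the main campus
Part-time: the downtown campus 2/6 = 33.3%, the main campus 21/54 = 38.9% → the main campus
The main campus has the higher rate in both groups.

the main campus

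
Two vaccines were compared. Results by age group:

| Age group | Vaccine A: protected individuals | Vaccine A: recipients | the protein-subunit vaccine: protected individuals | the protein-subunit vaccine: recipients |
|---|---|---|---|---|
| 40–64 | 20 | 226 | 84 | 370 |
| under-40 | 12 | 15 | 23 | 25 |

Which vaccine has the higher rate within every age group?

40–64: Vaccine A 20/226 = 8.8%, the protein-subunit vaccine 84/370 = 22.7% → the protein-subunit vaccine
Under-40: Vaccine A 12/15 = 80.0%, the protein-subunit vaccine 23/25 = 92.0% → the protein-subunit vaccine
The protein-subunit vaccine has the higher rate in both groups.

the protein-subunit vaccine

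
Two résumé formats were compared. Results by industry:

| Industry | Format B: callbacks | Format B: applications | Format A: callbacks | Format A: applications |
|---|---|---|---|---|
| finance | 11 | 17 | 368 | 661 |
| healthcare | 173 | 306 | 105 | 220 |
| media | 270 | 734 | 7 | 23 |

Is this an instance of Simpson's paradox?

Yes

Finance: Format B 11/17 = 64.7%, Format A 368/661 = 55.7% → Format B
Healthcare: Format B 173/306 = 56.5%, Format A 105/220 = 47.7% → Format B
Media: Format B 270/734 = 36.8%, Format A 7/23 = 30.4% → Format B
Overall: Format B 454/1057 = 43.0%, Format A 480/904 = 53.1% → Format A
Format B wins each industry group but Format A wins overall — the comparison reverses. Format B's applications skew toward media, which has a lower base rate.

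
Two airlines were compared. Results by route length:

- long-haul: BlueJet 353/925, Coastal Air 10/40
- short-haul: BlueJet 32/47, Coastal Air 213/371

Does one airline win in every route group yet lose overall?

Yes

Long-haul: BlueJet 353/925 = 38.2%, Coastal Air 10/40 = 25.0% → BlueJet
Short-haul: BlueJet 32/47 = 68.1%, Coastal Air 213/371 = 57.4% → BlueJet
Overall: BlueJet 385/972 = 39.6%, Coastal Air 223/411 = 54.3% → Coastal Air
BlueJet wins each route group but Coastal Air wins overall — the comparison reverses. BlueJet's flights skew toward long-haul, which has a lower base rate.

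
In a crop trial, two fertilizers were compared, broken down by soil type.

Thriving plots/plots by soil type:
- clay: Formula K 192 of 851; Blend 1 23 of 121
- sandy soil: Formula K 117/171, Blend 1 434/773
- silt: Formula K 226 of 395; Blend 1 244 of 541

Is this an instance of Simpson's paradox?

Yes

Clay: Formula K 192/851 = 22.6%, Blend 1 23/121 = 19.0% → Formula K
Sandy soil: Formula K 117/171 = 68.4%, Blend 1 434/773 = 56.1% → Formula K
Silt: Formula K 226/395 = 57.2%, Blend 1 244/541 = 45.1% → Formula K
Overall: Formula K 535/1417 = 37.8%, Blend 1 701/1435 = 48.9% → Blend 1
Formula K wins each soil group but Blend 1 wins overall — the comparison reverses. Formula K's plots skew toward clay, which has a lower base rate.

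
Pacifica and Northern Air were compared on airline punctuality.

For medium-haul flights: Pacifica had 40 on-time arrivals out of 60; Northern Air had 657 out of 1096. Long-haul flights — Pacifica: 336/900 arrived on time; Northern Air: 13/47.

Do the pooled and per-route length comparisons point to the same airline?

No

Medium-haul: Pacifica 40/60 = 66.7%, Northern Air 657/1096 = 59.9% → Pacifica
Long-haul: Pacifica 336/900 = 37.3%, Northern Air 13/47 = 27.7% → Pacifica
Overall: Pacifica 376/960 = 39.2%, Northern Air 670/1143 = 58.6% → Northern Air
Pacifica wins each route group but Northern Air wins overall — the comparison reverses. Pacifica's flights skew toward long-haul, which has a lower base rate.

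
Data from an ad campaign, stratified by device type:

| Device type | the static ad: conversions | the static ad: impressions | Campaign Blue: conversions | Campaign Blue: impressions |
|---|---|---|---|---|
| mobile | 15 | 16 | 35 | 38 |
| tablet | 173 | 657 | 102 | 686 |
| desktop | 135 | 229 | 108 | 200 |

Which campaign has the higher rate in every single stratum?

the static ad

Mobile: the static ad 15/16 = 93.8%, Campaign Blue 35/38 = 92.1% → the static ad
Tablet: the static ad 173/657 = 26.3%, Campaign Blue 102/686 = 14.9% → the static ad
Desktop: the static ad 135/229 = 59.0%, Campaign Blue 108/200 = 54.0% → the static ad
The static ad has the higher rate in all 3 groups.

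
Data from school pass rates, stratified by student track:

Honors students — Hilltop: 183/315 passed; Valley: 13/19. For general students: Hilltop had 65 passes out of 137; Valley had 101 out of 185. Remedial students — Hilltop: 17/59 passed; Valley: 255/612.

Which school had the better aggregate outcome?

Hilltop

Honors: Hilltop 183/315 = 58.1%, Valley 13/19 = 68.4% → Valley
General: Hilltop 65/137 = 47.4%, Valley 101/185 = 54.6% → Valley
Remedial: Hilltop 17/59 = 28.8%, Valley 255/612 = 41.7% → Valley
Overall: Hilltop 265/511 = 51.9%, Valley 369/816 = 45.2% → Hilltop
(Valley wins every student group but Hilltop wins overall — Valley's students skew toward the low-rate remedial group.)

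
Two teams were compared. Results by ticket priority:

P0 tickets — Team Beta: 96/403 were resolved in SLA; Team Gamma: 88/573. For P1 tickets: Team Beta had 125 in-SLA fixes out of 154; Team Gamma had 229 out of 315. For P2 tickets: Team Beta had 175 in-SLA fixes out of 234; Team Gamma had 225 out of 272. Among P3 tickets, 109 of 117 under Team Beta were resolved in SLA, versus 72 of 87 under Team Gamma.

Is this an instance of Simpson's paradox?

P0: Team Beta 96/403 = 23.8%, Team Gamma 88/573 = 15.4% → Team Beta
P1: Team Beta 125/154 = 81.2%, Team Gamma 229/315 = 72.7% → Team Beta
P2: Team Beta 175/234 = 74.8%, Team Gamma 225/272 = 82.7% → Team Gamma
P3: Team Beta 109/117 = 93.2%, Team Gamma 72/87 = 82.8% → Team Beta
Overall: Team Beta 505/908 = 55.6%, Team Gamma 614/1247 = 49.2% → Team Beta
Neither sweeps: Team Beta wins 3 of 4 groups, Team Gamma wins 1. Team Beta wins overall but not every group — no Simpson reversal.

No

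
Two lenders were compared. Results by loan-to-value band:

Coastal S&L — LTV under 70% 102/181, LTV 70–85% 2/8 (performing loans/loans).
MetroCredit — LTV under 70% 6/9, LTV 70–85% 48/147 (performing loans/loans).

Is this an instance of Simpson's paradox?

Yes

LTV under 70%: Coastal S&L 102/181 = 56.4%, MetroCredit 6/9 = 66.7% → MetroCredit
LTV 70–85%: Coastal S&L 2/8 = 25.0%, MetroCredit 48/147 = 32.7% → MetroCredit
Overall: Coastal S&L 104/189 = 55.0%, MetroCredit 54/156 = 34.6% → Coastal S&L
MetroCredit wins each loan-to-value group but Coastal S&L wins overall — the comparison reverses. MetroCredit's loans skew toward LTV 70–85%, which has a lower base rate.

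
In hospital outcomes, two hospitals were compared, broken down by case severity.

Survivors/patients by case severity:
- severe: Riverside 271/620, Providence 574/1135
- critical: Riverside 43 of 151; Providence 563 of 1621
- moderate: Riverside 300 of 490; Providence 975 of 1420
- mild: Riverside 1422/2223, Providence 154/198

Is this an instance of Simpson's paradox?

Yes

Severe: Riverside 271/620 = 43.7%, Providence 574/1135 = 50.6% → Providence
Critical: Riverside 43/151 = 28.5%, Providence 563/1621 = 34.7% → Providence
Moderate: Riverside 300/490 = 61.2%, Providence 975/1420 = 68.7% → Providence
Mild: Riverside 1422/2223 = 64.0%, Providence 154/198 = 77.8% → Providence
Overall: Riverside 2036/3484 = 58.4%, Providence 2266/4374 = 51.8% → Riverside
Providence wins each case group but Riverside wins overall — the comparison reverses. Providence's patients skew toward critical, which has a lower base rate.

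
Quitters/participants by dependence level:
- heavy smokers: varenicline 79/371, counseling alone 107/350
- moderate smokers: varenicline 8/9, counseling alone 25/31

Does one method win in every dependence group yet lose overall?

No

Heavy smokers: varenicline 79/371 = 21.3%, counseling alone 107/350 = 30.6% → counseling alone
Moderate smokers: varenicline 8/9 = 88.9%, counseling alone 25/31 = 80.6% → varenicline
Overall: varenicline 87/380 = 22.9%, counseling alone 132/381 = 34.6% → counseling alone
Neither sweeps: varenicline wins 1 of 2 groups, counseling alone wins 1. Counseling alone wins overall but not every group — no Simpson reversal.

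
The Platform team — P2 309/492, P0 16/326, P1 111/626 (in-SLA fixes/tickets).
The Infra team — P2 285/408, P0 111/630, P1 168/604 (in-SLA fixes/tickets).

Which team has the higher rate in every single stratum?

the Infra team

P2: the Platform team 309/492 = 62.8%, the Infra team 285/408 = 69.9% → the Infra team
P0: the Platform team 16/326 = 4.9%, the Infra team 111/630 = 17.6% → the Infra team
P1: the Platform team 111/626 = 17.7%, the Infra team 168/604 = 27.8% → the Infra team
The Infra team has the higher rate in all 3 groups.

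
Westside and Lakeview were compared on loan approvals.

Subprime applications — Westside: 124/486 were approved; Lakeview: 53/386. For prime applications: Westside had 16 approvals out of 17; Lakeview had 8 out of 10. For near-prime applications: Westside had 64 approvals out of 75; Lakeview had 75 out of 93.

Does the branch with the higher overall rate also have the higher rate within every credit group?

Yes

Subprime: Westside 124/486 = 25.5%, Lakeview 53/386 = 13.7% → Westside
Prime: Westside 16/17 = 94.1%, Lakeview 8/10 = 80.0% → Westside
Near-prime: Westside 64/75 = 85.3%, Lakeview 75/93 = 80.6% → Westside
Overall: Westside 204/578 = 35.3%, Lakeview 136/489 = 27.8% → Westside
Westside wins overall and in every credit group — no reversal.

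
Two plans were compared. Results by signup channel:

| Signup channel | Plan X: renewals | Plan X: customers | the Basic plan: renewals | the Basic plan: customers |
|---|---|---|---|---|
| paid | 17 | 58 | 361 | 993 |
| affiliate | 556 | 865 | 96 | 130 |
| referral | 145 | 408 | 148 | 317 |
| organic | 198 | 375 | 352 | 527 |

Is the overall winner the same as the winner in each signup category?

Paid: Plan X 17/58 = 29.3%, the Basic plan 361/993 = 36.4% → the Basic plan
Affiliate: Plan X 556/865 = 64.3%, the Basic plan 96/130 = 73.8% → the Basic plan
Referral: Plan X 145/408 = 35.5%, the Basic plan 148/317 = 46.7% → the Basic plan
Organic: Plan X 198/375 = 52.8%, the Basic plan 352/527 = 66.8% → the Basic plan
Overall: Plan X 916/1706 = 53.7%, the Basic plan 957/1967 = 48.7% → Plan X
The Basic plan wins each signup group but Plan X wins overall — the comparison reverses. The Basic plan's customers skew toward paid, which has a lower base rate.

No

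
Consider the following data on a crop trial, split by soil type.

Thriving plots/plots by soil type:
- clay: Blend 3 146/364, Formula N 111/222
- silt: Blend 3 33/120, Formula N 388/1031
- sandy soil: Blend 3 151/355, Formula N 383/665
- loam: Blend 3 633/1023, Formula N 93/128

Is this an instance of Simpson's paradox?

Yes

Clay: Blend 3 146/364 = 40.1%, Formula N 111/222 = 50.0% → Formula N
Silt: Blend 3 33/120 = 27.5%, Formula N 388/1031 = 37.6% → Formula N
Sandy soil: Blend 3 151/355 = 42.5%, Formula N 383/665 = 57.6% → Formula N
Loam: Blend 3 633/1023 = 61.9%, Formula N 93/128 = 72.7% → Formula N
Overall: Blend 3 963/1862 = 51.7%, Formula N 975/2046 = 47.7% → Blend 3
Formula N wins each soil group but Blend 3 wins overall — the comparison reverses. Formula N's plots skew toward silt, which has a lower base rate.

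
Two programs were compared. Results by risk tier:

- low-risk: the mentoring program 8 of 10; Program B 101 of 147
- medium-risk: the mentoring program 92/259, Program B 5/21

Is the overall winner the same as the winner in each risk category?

Low-risk: the mentoring program 8/10 = 80.0%, Program B 101/147 = 68.7% → the mentoring program
Medium-risk: the mentoring program 92/259 = 35.5%, Program B 5/21 = 23.8% → the mentoring program
Overall: the mentoring program 100/269 = 37.2%, Program B 106/168 = 63.1% → Program B
The mentoring program wins each risk group but Program B wins overall — the comparison reverses. The mentoring program's participants skew toward medium-risk, which has a lower base rate.

No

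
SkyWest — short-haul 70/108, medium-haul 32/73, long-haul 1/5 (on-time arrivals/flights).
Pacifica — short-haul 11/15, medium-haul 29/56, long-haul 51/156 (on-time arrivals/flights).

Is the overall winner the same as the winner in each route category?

No

Short-haul: SkyWest 70/108 = 64.8%, Pacifica 11/15 = 73.3% → Pacifica
Medium-haul: SkyWest 32/73 = 43.8%, Pacifica 29/56 = 51.8% → Pacifica
Long-haul: SkyWest 1/5 = 20.0%, Pacifica 51/156 = 32.7% → Pacifica
Overall: SkyWest 103/186 = 55.4%, Pacifica 91/227 = 40.1% → SkyWest
Pacifica wins each route group but SkyWest wins overall — the comparison reverses. Pacifica's flights skew toward long-haul, which has a lower base rate.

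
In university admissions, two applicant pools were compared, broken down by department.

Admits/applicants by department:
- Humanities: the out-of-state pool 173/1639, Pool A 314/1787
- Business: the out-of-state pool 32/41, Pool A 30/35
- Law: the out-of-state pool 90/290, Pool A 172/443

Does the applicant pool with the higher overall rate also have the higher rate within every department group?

Humanities: the out-of-state pool 173/1639 = 10.6%, Pool A 314/1787 = 17.6% → Pool A
Business: the out-of-state pool 32/41 = 78.0%, Pool A 30/35 = 85.7% → Pool A
Law: the out-of-state pool 90/290 = 31.0%, Pool A 172/443 = 38.8% → Pool A
Overall: the out-of-state pool 295/1970 = 15.0%, Pool A 516/2265 = 22.8% → Pool A
Pool A wins overall and in every department group — no reversal.

Yes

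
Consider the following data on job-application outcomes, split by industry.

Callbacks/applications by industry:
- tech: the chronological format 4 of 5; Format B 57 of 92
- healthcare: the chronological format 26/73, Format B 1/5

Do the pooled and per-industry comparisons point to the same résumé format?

No

Tech: the chronological format 4/5 = 80.0%, Format B 57/92 = 62.0% → the chronological format
Healthcare: the chronological format 26/73 = 35.6%, Format B 1/5 = 20.0% → the chronological format
Overall: the chronological format 30/78 = 38.5%, Format B 58/97 = 59.8% → Format B
The chronological format wins each industry group but Format B wins overall — the comparison reverses. The chronological format's applications skew toward healthcare, which has a lower base rate.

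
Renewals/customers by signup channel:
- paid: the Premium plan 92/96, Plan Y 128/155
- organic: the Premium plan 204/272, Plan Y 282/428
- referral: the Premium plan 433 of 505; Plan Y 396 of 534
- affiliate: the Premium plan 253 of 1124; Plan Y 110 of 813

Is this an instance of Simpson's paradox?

No

Paid: the Premium plan 92/96 = 95.8%, Plan Y 128/155 = 82.6% → the Premium plan
Organic: the Premium plan 204/272 = 75.0%, Plan Y 282/428 = 65.9% → the Premium plan
Referral: the Premium plan 433/505 = 85.7%, Plan Y 396/534 = 74.2% → the Premium plan
Affiliate: the Premium plan 253/1124 = 22.5%, Plan Y 110/813 = 13.5% → the Premium plan
Overall: the Premium plan 982/1997 = 49.2%, Plan Y 916/1930 = 47.5% → the Premium plan
The Premium plan wins overall and in every signup group — no reversal.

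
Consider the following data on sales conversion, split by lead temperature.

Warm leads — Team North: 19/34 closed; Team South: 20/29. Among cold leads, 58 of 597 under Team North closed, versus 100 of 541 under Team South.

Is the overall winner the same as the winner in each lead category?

Warm: Team North 19/34 = 55.9%, Team South 20/29 = 69.0% → Team South
Cold: Team North 58/597 = 9.7%, Team South 100/541 = 18.5% → Team South
Overall: Team North 77/631 = 12.2%, Team South 120/570 = 21.1% → Team South
Team South wins overall and in every lead group — no reversal.

Yes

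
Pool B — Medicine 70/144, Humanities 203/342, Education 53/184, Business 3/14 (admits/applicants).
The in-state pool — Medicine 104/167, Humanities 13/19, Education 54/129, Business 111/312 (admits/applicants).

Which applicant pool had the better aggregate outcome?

Pool B

Medicine: Pool B 70/144 = 48.6%, the in-state pool 104/167 = 62.3% → the in-state pool
Humanities: Pool B 203/342 = 59.4%, the in-state pool 13/19 = 68.4% → the in-state pool
Education: Pool B 53/184 = 28.8%, the in-state pool 54/129 = 41.9% → the in-state pool
Business: Pool B 3/14 = 21.4%, the in-state pool 111/312 = 35.6% → the in-state pool
Overall: Pool B 329/684 = 48.1%, the in-state pool 282/627 = 45.0% → Pool B
(The in-state pool wins every department group but Pool B wins overall — the in-state pool's applicants skew toward the low-rate Business group.)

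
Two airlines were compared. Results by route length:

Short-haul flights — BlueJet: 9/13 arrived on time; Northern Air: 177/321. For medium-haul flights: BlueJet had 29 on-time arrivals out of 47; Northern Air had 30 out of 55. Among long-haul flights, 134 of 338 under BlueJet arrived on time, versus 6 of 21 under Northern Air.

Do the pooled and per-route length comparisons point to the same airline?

Short-haul: BlueJet 9/13 = 69.2%, Northern Air 177/321 = 55.1% → BlueJet
Medium-haul: BlueJet 29/47 = 61.7%, Northern Air 30/55 = 54.5% → BlueJet
Long-haul: BlueJet 134/338 = 39.6%, Northern Air 6/21 = 28.6% → BlueJet
Overall: BlueJet 172/398 = 43.2%, Northern Air 213/397 = 53.7% → Northern Air
BlueJet wins each route group but Northern Air wins overall — the comparison reverses. BlueJet's flights skew toward long-haul, which has a lower base rate.

No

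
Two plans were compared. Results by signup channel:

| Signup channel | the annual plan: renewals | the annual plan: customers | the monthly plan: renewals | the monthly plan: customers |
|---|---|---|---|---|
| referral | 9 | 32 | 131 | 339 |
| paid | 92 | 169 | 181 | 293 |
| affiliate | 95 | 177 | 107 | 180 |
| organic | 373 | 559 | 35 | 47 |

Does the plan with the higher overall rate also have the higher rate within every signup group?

Referral: the annual plan 9/32 = 28.1%, the monthly plan 131/339 = 38.6% → the monthly plan
Paid: the annual plan 92/169 = 54.4%, the monthly plan 181/293 = 61.8% → the monthly plan
Affiliate: the annual plan 95/177 = 53.7%, the monthly plan 107/180 = 59.4% → the monthly plan
Organic: the annual plan 373/559 = 66.7%, the monthly plan 35/47 = 74.5% → the monthly plan
Overall: the annual plan 569/937 = 60.7%, the monthly plan 454/859 = 52.9% → the annual plan
The monthly plan wins each signup group but the annual plan wins overall — the comparison reverses. The monthly plan's customers skew toward referral, which has a lower base rate.

No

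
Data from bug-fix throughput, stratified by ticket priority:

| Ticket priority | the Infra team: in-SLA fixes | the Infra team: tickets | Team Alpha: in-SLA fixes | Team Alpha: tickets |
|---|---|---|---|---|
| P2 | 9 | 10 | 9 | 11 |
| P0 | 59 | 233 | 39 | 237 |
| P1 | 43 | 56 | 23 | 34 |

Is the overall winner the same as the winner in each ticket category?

P2: the Infra team 9/10 = 90.0%, Team Alpha 9/11 = 81.8% → the Infra team
P0: the Infra team 59/233 = 25.3%, Team Alpha 39/237 = 16.5% → the Infra team
P1: the Infra team 43/56 = 76.8%, Team Alpha 23/34 = 67.6% → the Infra team
Overall: the Infra team 111/299 = 37.1%, Team Alpha 71/282 = 25.2% → the Infra team
The Infra team wins overall and in every ticket group — no reversal.

Yes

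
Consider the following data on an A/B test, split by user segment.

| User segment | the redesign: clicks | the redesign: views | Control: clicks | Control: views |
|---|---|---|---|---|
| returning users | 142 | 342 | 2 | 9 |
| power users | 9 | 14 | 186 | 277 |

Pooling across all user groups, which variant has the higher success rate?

Control

Returning users: the redesign 142/342 = 41.5%, Control 2/9 = 22.2% → the redesign
Power users: the redesign 9/14 = 64.3%, Control 186/277 = 67.1% → Control
Overall: the redesign 151/356 = 42.4%, Control 188/286 = 65.7% → Control
(Neither sweeps every user group, but Control has the higher pooled rate.)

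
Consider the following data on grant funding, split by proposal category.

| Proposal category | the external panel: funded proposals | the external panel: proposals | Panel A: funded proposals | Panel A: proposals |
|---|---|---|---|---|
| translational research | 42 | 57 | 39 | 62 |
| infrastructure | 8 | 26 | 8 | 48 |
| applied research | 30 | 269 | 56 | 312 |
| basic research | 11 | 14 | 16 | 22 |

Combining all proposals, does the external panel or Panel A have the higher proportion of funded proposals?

Panel A

Translational research: the external panel 42/57 = 73.7%, Panel A 39/62 = 62.9% → the external panel
Infrastructure: the external panel 8/26 = 30.8%, Panel A 8/48 = 16.7% → the external panel
Applied research: the external panel 30/269 = 11.2%, Panel A 56/312 = 17.9% → Panel A
Basic research: the external panel 11/14 = 78.6%, Panel A 16/22 = 72.7% → the external panel
Overall: the external panel 91/366 = 24.9%, Panel A 119/444 = 26.8% → Panel A
(Neither sweeps every proposal group, but Panel A has the higher pooled rate.)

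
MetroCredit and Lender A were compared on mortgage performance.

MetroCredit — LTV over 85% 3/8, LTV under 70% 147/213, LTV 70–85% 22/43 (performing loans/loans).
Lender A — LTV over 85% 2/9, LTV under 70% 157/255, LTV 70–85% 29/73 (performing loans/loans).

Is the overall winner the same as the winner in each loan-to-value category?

Yes

LTV over 85%: MetroCredit 3/8 = 37.5%, Lender A 2/9 = 22.2% → MetroCredit
LTV under 70%: MetroCredit 147/213 = 69.0%, Lender A 157/255 = 61.6% → MetroCredit
LTV 70–85%: MetroCredit 22/43 = 51.2%, Lender A 29/73 = 39.7% → MetroCredit
Overall: MetroCredit 172/264 = 65.2%, Lender A 188/337 = 55.8% → MetroCredit
MetroCredit wins overall and in every loan-to-value group — no reversal.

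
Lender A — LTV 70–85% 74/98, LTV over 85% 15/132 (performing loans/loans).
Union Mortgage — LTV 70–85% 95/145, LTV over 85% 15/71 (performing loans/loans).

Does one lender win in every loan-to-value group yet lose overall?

No

LTV 70–85%: Lender A 74/98 = 75.5%, Union Mortgage 95/145 = 65.5% → Lender A
LTV over 85%: Lender A 15/132 = 11.4%, Union Mortgage 15/71 = 21.1% → Union Mortgage
Overall: Lender A 89/230 = 38.7%, Union Mortgage 110/216 = 50.9% → Union Mortgage
Neither sweeps: Lender A wins 1 of 2 groups, Union Mortgage wins 1. Union Mortgage wins overall but not every group — no Simpson reversal.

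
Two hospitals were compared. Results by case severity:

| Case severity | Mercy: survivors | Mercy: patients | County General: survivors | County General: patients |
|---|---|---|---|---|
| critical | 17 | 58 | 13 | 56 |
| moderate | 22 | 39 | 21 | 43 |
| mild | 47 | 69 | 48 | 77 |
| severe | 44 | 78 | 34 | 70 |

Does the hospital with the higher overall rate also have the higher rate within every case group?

Critical: Mercy 17/58 = 29.3%, County General 13/56 = 23.2% → Mercy
Moderate: Mercy 22/39 = 56.4%, County General 21/43 = 48.8% → Mercy
Mild: Mercy 47/69 = 68.1%, County General 48/77 = 62.3% → Mercy
Severe: Mercy 44/78 = 56.4%, County General 34/70 = 48.6% → Mercy
Overall: Mercy 130/244 = 53.3%, County General 116/246 = 47.2% → Mercy
Mercy wins overall and in every case group — no reversal.

Yes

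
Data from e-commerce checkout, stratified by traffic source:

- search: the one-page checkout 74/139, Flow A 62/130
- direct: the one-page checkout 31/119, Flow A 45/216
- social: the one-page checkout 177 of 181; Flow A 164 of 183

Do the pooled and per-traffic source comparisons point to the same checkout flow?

Yes

Search: the one-page checkout 74/139 = 53.2%, Flow A 62/130 = 47.7% → the one-page checkout
Direct: the one-page checkout 31/119 = 26.1%, Flow A 45/216 = 20.8% → the one-page checkout
Social: the one-page checkout 177/181 = 97.8%, Flow A 164/183 = 89.6% → the one-page checkout
Overall: the one-page checkout 282/439 = 64.2%, Flow A 271/529 = 51.2% → the one-page checkout
The one-page checkout wins overall and in every traffic group — no reversal.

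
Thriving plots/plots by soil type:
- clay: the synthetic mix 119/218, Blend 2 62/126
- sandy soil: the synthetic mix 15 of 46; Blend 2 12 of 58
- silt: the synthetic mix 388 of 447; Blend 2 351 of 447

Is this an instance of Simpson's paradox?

No

Clay: the synthetic mix 119/218 = 54.6%, Blend 2 62/126 = 49.2% → the synthetic mix
Sandy soil: the synthetic mix 15/46 = 32.6%, Blend 2 12/58 = 20.7% → the synthetic mix
Silt: the synthetic mix 388/447 = 86.8%, Blend 2 351/447 = 78.5% → the synthetic mix
Overall: the synthetic mix 522/711 = 73.4%, Blend 2 425/631 = 67.4% → the synthetic mix
The synthetic mix wins overall and in every soil group — no reversal.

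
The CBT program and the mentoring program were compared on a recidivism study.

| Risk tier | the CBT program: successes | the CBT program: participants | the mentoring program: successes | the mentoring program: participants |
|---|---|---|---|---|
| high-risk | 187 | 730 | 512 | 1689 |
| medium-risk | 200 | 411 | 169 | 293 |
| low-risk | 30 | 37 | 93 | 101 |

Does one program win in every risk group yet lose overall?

No

High-risk: the CBT program 187/730 = 25.6%, the mentoring program 512/1689 = 30.3% → the mentoring program
Medium-risk: the CBT program 200/411 = 48.7%, the mentoring program 169/293 = 57.7% → the mentoring program
Low-risk: the CBT program 30/37 = 81.1%, the mentoring program 93/101 = 92.1% → the mentoring program
Overall: the CBT program 417/1178 = 35.4%, the mentoring program 774/2083 = 37.2% → the mentoring program
The mentoring program wins overall and in every risk group — no reversal.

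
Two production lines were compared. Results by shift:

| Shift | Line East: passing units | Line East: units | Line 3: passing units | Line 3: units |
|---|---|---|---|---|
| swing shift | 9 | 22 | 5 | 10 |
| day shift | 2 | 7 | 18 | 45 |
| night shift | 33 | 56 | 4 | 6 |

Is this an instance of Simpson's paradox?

Yes

Swing shift: Line East 9/22 = 40.9%, Line 3 5/10 = 50.0% → Line 3
Day shift: Line East 2/7 = 28.6%, Line 3 18/45 = 40.0% → Line 3
Night shift: Line East 33/56 = 58.9%, Line 3 4/6 = 66.7% → Line 3
Overall: Line East 44/85 = 51.8%, Line 3 27/61 = 44.3% → Line East
Line 3 wins each shift group but Line East wins overall — the comparison reverses. Line 3's units skew toward day shift, which has a lower base rate.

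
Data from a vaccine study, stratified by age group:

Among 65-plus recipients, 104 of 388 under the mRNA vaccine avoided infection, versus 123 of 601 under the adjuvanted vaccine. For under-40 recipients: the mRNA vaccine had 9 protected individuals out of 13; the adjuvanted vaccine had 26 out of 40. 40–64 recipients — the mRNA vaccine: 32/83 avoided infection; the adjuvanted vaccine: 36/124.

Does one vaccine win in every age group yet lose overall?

No

65-plus: the mRNA vaccine 104/388 = 26.8%, the adjuvanted vaccine 123/601 = 20.5% → the mRNA vaccine
Under-40: the mRNA vaccine 9/13 = 69.2%, the adjuvanted vaccine 26/40 = 65.0% → the mRNA vaccine
40–64: the mRNA vaccine 32/83 = 38.6%, the adjuvanted vaccine 36/124 = 29.0% → the mRNA vaccine
Overall: the mRNA vaccine 145/484 = 30.0%, the adjuvanted vaccine 185/765 = 24.2% → the mRNA vaccine
The mRNA vaccine wins overall and in every age group — no reversal.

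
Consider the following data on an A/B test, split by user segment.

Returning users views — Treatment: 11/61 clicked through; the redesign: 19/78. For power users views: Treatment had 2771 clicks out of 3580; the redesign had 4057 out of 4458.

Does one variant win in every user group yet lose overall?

Returning users: Treatment 11/61 = 18.0%, the redesign 19/78 = 24.4% → the redesign
Power users: Treatment 2771/3580 = 77.4%, the redesign 4057/4458 = 91.0% → the redesign
Overall: Treatment 2782/3641 = 76.4%, the redesign 4076/4536 = 89.9% → the redesign
The redesign wins overall and in every user group — no reversal.

No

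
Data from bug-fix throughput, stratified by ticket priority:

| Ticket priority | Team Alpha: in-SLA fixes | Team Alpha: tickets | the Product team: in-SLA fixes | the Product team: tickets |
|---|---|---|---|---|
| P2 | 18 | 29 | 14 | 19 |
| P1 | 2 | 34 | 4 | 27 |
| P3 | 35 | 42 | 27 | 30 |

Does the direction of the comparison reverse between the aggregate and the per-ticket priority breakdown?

No

P2: Team Alpha 18/29 = 62.1%, the Product team 14/19 = 73.7% → the Product team
P1: Team Alpha 2/34 = 5.9%, the Product team 4/27 = 14.8% → the Product team
P3: Team Alpha 35/42 = 83.3%, the Product team 27/30 = 90.0% → the Product team
Overall: Team Alpha 55/105 = 52.4%, the Product team 45/76 = 59.2% → the Product team
The Product team wins overall and in every ticket group — no reversal.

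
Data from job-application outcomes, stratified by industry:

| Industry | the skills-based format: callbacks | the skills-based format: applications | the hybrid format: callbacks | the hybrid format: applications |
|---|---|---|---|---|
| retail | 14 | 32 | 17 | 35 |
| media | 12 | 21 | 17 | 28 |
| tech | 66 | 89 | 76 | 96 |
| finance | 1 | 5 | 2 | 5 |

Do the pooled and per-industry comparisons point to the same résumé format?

Yes

Retail: the skills-based format 14/32 = 43.8%, the hybrid format 17/35 = 48.6% → the hybrid format
Media: the skills-based format 12/21 = 57.1%, the hybrid format 17/28 = 60.7% → the hybrid format
Tech: the skills-based format 66/89 = 74.2%, the hybrid format 76/96 = 79.2% → the hybrid format
Finance: the skills-based format 1/5 = 20.0%, the hybrid format 2/5 = 40.0% → the hybrid format
Overall: the skills-based format 93/147 = 63.3%, the hybrid format 112/164 = 68.3% → the hybrid format
The hybrid format wins overall and in every industry group — no reversal.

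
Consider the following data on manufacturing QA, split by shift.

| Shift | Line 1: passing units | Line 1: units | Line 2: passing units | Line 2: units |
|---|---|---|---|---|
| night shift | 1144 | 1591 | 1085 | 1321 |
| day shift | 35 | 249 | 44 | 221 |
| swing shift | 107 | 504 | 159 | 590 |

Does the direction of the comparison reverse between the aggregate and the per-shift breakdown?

No

Night shift: Line 1 1144/1591 = 71.9%, Line 2 1085/1321 = 82.1% → Line 2
Day shift: Line 1 35/249 = 14.1%, Line 2 44/221 = 19.9% → Line 2
Swing shift: Line 1 107/504 = 21.2%, Line 2 159/590 = 26.9% → Line 2
Overall: Line 1 1286/2344 = 54.9%, Line 2 1288/2132 = 60.4% → Line 2
Line 2 wins overall and in every shift group — no reversal.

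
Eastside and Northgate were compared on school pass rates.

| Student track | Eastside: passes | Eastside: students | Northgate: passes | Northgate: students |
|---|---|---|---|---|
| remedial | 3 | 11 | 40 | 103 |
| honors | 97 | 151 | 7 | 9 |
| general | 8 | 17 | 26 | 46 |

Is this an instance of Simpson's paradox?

Yes

Remedial: Eastside 3/11 = 27.3%, Northgate 40/103 = 38.8% → Northgate
Honors: Eastside 97/151 = 64.2%, Northgate 7/9 = 77.8% → Northgate
General: Eastside 8/17 = 47.1%, Northgate 26/46 = 56.5% → Northgate
Overall: Eastside 108/179 = 60.3%, Northgate 73/158 = 46.2% → Eastside
Northgate wins each student group but Eastside wins overall — the comparison reverses. Northgate's students skew toward remedial, which has a lower base rate.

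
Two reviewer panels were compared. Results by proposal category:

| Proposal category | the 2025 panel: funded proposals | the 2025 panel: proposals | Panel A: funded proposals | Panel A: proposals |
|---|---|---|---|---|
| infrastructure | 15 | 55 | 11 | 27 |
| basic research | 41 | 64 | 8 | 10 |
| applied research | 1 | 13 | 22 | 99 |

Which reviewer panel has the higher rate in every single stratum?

Infrastructure: the 2025 panel 15/55 = 27.3%, Panel A 11/27 = 40.7% → Panel A
Basic research: the 2025 panel 41/64 = 64.1%, Panel A 8/10 = 80.0% → Panel A
Applied research: the 2025 panel 1/13 = 7.7%, Panel A 22/99 = 22.2% → Panel A
Panel A has the higher rate in all 3 groups.

Panel A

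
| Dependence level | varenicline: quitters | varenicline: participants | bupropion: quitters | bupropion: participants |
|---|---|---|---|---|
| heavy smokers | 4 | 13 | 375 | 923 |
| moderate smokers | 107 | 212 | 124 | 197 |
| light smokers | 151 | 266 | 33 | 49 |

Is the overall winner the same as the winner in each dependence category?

Heavy smokers: varenicline 4/13 = 30.8%, bupropion 375/923 = 40.6% → bupropion
Moderate smokers: varenicline 107/212 = 50.5%, bupropion 124/197 = 62.9% → bupropion
Light smokers: varenicline 151/266 = 56.8%, bupropion 33/49 = 67.3% → bupropion
Overall: varenicline 262/491 = 53.4%, bupropion 532/1169 = 45.5% → varenicline
Bupropion wins each dependence group but varenicline wins overall — the comparison reverses. Bupropion's participants skew toward heavy smokers, which has a lower base rate.

No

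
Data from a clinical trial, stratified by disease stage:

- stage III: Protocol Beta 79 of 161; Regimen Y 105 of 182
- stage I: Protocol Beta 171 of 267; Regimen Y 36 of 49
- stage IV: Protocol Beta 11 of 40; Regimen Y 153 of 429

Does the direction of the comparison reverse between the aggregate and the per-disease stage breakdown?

Yes

Stage III: Protocol Beta 79/161 = 49.1%, Regimen Y 105/182 = 57.7% → Regimen Y
Stage I: Protocol Beta 171/267 = 64.0%, Regimen Y 36/49 = 73.5% → Regimen Y
Stage IV: Protocol Beta 11/40 = 27.5%, Regimen Y 153/429 = 35.7% → Regimen Y
Overall: Protocol Beta 261/468 = 55.8%, Regimen Y 294/660 = 44.5% → Protocol Beta
Regimen Y wins each disease group but Protocol Beta wins overall — the comparison reverses. Regimen Y's patients skew toward stage IV, which has a lower base rate.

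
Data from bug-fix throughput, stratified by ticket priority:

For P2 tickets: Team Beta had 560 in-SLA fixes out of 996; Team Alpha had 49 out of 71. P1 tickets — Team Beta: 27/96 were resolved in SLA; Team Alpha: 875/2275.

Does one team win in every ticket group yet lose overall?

Yes

P2: Team Beta 560/996 = 56.2%, Team Alpha 49/71 = 69.0% → Team Alpha
P1: Team Beta 27/96 = 28.1%, Team Alpha 875/2275 = 38.5% → Team Alpha
Overall: Team Beta 587/1092 = 53.8%, Team Alpha 924/2346 = 39.4% → Team Beta
Team Alpha wins each ticket group but Team Beta wins overall — the comparison reverses. Team Alpha's tickets skew toward P1, which has a lower base rate.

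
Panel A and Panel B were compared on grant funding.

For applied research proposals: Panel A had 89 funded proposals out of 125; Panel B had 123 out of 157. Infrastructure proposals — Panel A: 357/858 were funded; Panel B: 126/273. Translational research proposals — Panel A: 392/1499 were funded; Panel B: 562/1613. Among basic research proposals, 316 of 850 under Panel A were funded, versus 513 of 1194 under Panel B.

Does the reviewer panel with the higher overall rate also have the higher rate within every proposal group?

Yes

Applied research: Panel A 89/125 = 71.2%, Panel B 123/157 = 78.3% → Panel B
Infrastructure: Panel A 357/858 = 41.6%, Panel B 126/273 = 46.2% → Panel B
Translational research: Panel A 392/1499 = 26.2%, Panel B 562/1613 = 34.8% → Panel B
Basic research: Panel A 316/850 = 37.2%, Panel B 513/1194 = 43.0% → Panel B
Overall: Panel A 1154/3332 = 34.6%, Panel B 1324/3237 = 40.9% → Panel B
Panel B wins overall and in every proposal group — no reversal.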